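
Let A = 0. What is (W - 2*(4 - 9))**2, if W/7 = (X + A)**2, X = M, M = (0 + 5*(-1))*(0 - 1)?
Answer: 34225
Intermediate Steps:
M = 5 (M = (0 - 5)*(-1) = -5*(-1) = 5)
X = 5
W = 175 (W = 7*(5 + 0)**2 = 7*5**2 = 7*25 = 175)
(W - 2*(4 - 9))**2 = (175 - 2*(4 - 9))**2 = (175 - 2*(-5))**2 = (175 + 10)**2 = 185**2 = 34225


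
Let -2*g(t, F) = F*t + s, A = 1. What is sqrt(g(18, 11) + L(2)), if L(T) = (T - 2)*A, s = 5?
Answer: I*sqrt(406)/2 ≈ 10.075*I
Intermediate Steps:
g(t, F) = -5/2 - F*t/2 (g(t, F) = -(F*t + 5)/2 = -(5 + F*t)/2 = -5/2 - F*t/2)
L(T) = -2 + T (L(T) = (T - 2)*1 = (-2 + T)*1 = -2 + T)
sqrt(g(18, 11) + L(2)) = sqrt((-5/2 - 1/2*11*18) + (-2 + 2)) = sqrt((-5/2 - 99) + 0) = sqrt(-203/2 + 0) = sqrt(-203/2) = I*sqrt(406)/2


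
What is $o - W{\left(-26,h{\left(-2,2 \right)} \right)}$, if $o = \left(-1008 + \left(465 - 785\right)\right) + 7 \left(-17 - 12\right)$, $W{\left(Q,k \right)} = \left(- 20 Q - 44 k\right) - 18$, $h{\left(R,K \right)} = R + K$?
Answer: $-2033$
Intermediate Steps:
$h{\left(R,K \right)} = K + R$
$W{\left(Q,k \right)} = -18 - 44 k - 20 Q$ ($W{\left(Q,k \right)} = \left(- 44 k - 20 Q\right) - 18 = -18 - 44 k - 20 Q$)
$o = -1531$ ($o = \left(-1008 + \left(465 - 785\right)\right) + 7 \left(-29\right) = \left(-1008 - 320\right) - 203 = -1328 - 203 = -1531$)
$o - W{\left(-26,h{\left(-2,2 \right)} \right)} = -1531 - \left(-18 - 44 \left(2 - 2\right) - -520\right) = -1531 - \left(-18 - 0 + 520\right) = -1531 - \left(-18 + 0 + 520\right) = -1531 - 502 = -2033$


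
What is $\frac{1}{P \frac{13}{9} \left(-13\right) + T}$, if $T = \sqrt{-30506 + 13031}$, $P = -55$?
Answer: $\frac{16731}{17562500} - \frac{81 i \sqrt{699}}{17562500} \approx 0.00095265 - 0.00012194 i$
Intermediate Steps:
$T = 5 i \sqrt{699}$ ($T = \sqrt{-17475} = 5 i \sqrt{699} \approx 132.19 i$)
$\frac{1}{P \frac{13}{9} \left(-13\right) + T} = \frac{1}{- 55 \cdot \frac{13}{9} \left(-13\right) + 5 i \sqrt{699}} = \frac{1}{\left(-55\right) \left(- \frac{169}{9}\right) + 5 i \sqrt{699}} = \frac{1}{\frac{9295}{9} + 5 i \sqrt{699}}$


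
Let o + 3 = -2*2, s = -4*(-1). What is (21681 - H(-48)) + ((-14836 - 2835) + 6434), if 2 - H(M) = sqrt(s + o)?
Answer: 10442 + I*sqrt(3) ≈ 10442.0 + 1.732*I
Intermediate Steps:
s = 4
o = -7 (o = -3 - 2*2 = -3 - 4 = -7)
H(M) = 2 - I*sqrt(3) (H(M) = 2 - sqrt(4 - 7) = 2 - sqrt(-3) = 2 - I*sqrt(3))
(21681 - H(-48)) + ((-14836 - 2835) + 6434) = (21681 - (2 - I*sqrt(3))) + ((-14836 - 2835) + 6434) = (21681 + (-2 + I*sqrt(3))) + (-17671 + 6434) = (21679 + I*sqrt(3)) - 11237 = 10442 + I*sqrt(3)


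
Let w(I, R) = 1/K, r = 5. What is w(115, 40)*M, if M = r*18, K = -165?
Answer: -6/11 ≈ -0.54545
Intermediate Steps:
w(I, R) = -1/165 (w(I, R) = 1/(-165) = -1/165)
M = 90 (M = 5*18 = 90)
w(115, 40)*M = -1/165*90 = -6/11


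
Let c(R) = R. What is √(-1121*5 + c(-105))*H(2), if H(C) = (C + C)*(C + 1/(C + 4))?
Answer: 26*I*√5710/3 ≈ 654.89*I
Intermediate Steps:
H(C) = 2*C*(C + 1/(4 + C)) (H(C) = (2*C)*(C + 1/(4 + C)) = 2*C*(C + 1/(4 + C)))
√(-1121*5 + c(-105))*H(2) = √(-1121*5 - 105)*(2*2*(1 + 2² + 4*2)/(4 + 2)) = √(-5605 - 105)*(2*2*(1 + 4 + 8)/6) = √(-5710)*(2*2*(⅙)*13) = (I*√5710)*(26/3) = 26*I*√5710/3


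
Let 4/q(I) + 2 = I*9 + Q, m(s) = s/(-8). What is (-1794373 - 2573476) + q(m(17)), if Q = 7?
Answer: -493566969/113 ≈ -4.3678e+6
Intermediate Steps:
m(s) = -s/8 (m(s) = s*(-⅛) = -s/8)
q(I) = 4/(5 + 9*I) (q(I) = 4/(-2 + (I*9 + 7)) = 4/(-2 + (9*I + 7)) = 4/(-2 + (7 + 9*I)) = 4/(5 + 9*I))
(-1794373 - 2573476) + q(m(17)) = (-1794373 - 2573476) + 4/(5 + 9*(-⅛*17)) = -4367849 + 4/(5 + 9*(-17/8)) = -4367849 + 4/(5 - 153/8) = -4367849 + 4/(-113/8) = -4367849 + 4*(-8/113) = -4367849 - 32/113 = -493566969/113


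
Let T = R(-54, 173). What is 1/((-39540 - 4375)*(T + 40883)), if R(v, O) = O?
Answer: -1/1802974240 ≈ -5.5464e-10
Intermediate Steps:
T = 173
1/((-39540 - 4375)*(T + 40883)) = 1/((-39540 - 4375)*(173 + 40883)) = 1/(-43915*41056) = 1/(-1802974240) = -1/1802974240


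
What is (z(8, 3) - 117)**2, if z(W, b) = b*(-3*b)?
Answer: 20736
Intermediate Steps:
z(W, b) = -3*b**2
(z(8, 3) - 117)**2 = (-3*3**2 - 117)**2 = (-3*9 - 117)**2 = (-27 - 117)**2 = (-144)**2 = 20736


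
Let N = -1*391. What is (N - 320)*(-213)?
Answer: 151443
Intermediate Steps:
N = -391
(N - 320)*(-213) = (-391 - 320)*(-213) = -711*(-213) = 151443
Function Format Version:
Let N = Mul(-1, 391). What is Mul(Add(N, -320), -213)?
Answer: 151443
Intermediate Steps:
N = -391
Mul(Add(N, -320), -213) = Mul(Add(-391, -320), -213) = Mul(-711, -213) = 151443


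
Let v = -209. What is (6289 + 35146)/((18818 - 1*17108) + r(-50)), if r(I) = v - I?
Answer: 41435/1551 ≈ 26.715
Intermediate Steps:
r(I) = -209 - I
(6289 + 35146)/((18818 - 1*17108) + r(-50)) = (6289 + 35146)/((18818 - 1*17108) + (-209 - 1*(-50))) = 41435/((18818 - 17108) + (-209 + 50)) = 41435/(1710 - 159) = 41435/1551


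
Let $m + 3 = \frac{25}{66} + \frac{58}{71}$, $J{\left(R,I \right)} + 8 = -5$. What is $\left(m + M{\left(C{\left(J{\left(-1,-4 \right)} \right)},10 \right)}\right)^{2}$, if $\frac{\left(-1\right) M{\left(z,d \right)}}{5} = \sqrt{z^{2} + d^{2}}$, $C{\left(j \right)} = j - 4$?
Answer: $\frac{213618833125}{21958596} + \frac{42275 \sqrt{389}}{2343} \approx 10084.0$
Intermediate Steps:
$J{\left(R,I \right)} = -13$ ($J{\left(R,I \right)} = -8 - 5 = -13$)
$C{\left(j \right)} = -4 + j$
$m = - \frac{8455}{4686}$ ($m = -3 + \left(\frac{25}{66} + \frac{58}{71}\right) = -3 + \frac{5603}{4686} = - \frac{8455}{4686} \approx -1.8043$)
$M{\left(z,d \right)} = - 5 \sqrt{d^{2} + z^{2}}$ ($M{\left(z,d \right)} = - 5 \sqrt{z^{2} + d^{2}} = - 5 \sqrt{d^{2} + z^{2}}$)
$\left(m + M{\left(C{\left(J{\left(-1,-4 \right)} \right)},10 \right)}\right)^{2} = \left(- \frac{8455}{4686} - 5 \sqrt{10^{2} + \left(-4 - 13\right)^{2}}\right)^{2} = \left(- \frac{8455}{4686} - 5 \sqrt{100 + \left(-17\right)^{2}}\right)^{2} = \left(- \frac{8455}{4686} - 5 \sqrt{100 + 289}\right)^{2} = \left(- \frac{8455}{4686} - 5 \sqrt{389}\right)^{2}$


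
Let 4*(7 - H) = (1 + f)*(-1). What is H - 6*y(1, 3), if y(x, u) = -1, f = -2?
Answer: 51/4 ≈ 12.750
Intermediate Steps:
H = 27/4 (H = 7 - (1 - 2)*(-1)/4 = 7 - (-1)*(-1)/4 = 7 - ¼*1 = 7 - ¼ = 27/4 ≈ 6.7500)
H - 6*y(1, 3) = 27/4 - 6*(-1) = 27/4 + 6 = 51/4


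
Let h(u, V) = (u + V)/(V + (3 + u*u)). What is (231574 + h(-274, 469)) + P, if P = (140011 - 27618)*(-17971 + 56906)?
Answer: 330617163835087/75548 ≈ 4.3763e+9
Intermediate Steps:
h(u, V) = (V + u)/(3 + V + u**2) (h(u, V) = (V + u)/(V + (3 + u**2)) = (V + u)/(3 + V + u**2))
P = 4376021455 (P = 112393*38935 = 4376021455)
(231574 + h(-274, 469)) + P = (231574 + (469 - 274)/(3 + 469 + (-274)**2)) + 4376021455 = (231574 + 195/(3 + 469 + 75076)) + 4376021455 = (231574 + 195/75548) + 4376021455 = 17494952747/75548 + 4376021455 = 330617163835087/75548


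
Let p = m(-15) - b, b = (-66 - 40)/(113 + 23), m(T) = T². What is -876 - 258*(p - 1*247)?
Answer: 156363/34 ≈ 4598.9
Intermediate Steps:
b = -53/68 (b = -106/136 = -106*1/136 = -53/68 ≈ -0.77941)
p = 15353/68 (p = (-15)² - 1*(-53/68) = 225 + 53/68 = 15353/68 ≈ 225.78)
-876 - 258*(p - 1*247) = -876 - 258*(15353/68 - 1*247) = -876 - 258*(15353/68 - 247) = -876 - 258*(-1443/68) = -876 + 186147/34 = 156363/34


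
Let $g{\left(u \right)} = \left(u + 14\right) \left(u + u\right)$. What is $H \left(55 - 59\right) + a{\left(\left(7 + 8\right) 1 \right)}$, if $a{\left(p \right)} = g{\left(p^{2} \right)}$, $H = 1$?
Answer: $107546$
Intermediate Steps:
$g{\left(u \right)} = 2 u \left(14 + u\right)$ ($g{\left(u \right)} = \left(14 + u\right) 2 u = 2 u \left(14 + u\right)$)
$a{\left(p \right)} = 2 p^{2} \left(14 + p^{2}\right)$
$H \left(55 - 59\right) + a{\left(\left(7 + 8\right) 1 \right)} = 1 \left(55 - 59\right) + 2 \left(\left(7 + 8\right) 1\right)^{2} \left(14 + \left(\left(7 + 8\right) 1\right)^{2}\right) = 1 \left(-4\right) + 2 \left(15 \cdot 1\right)^{2} \left(14 + \left(15 \cdot 1\right)^{2}\right) = -4 + 2 \cdot 15^{2} \left(14 + 15^{2}\right) = -4 + 2 \cdot 225 \left(14 + 225\right) = -4 + 2 \cdot 225 \cdot 239 = -4 + 107550 = 107546$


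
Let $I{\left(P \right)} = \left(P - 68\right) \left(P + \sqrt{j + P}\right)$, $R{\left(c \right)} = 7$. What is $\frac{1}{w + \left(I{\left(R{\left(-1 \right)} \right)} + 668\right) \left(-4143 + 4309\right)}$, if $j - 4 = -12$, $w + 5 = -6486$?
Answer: $\frac{33515}{1225791101} + \frac{10126 i}{1225791101} \approx 2.7342 \cdot 10^{-5} + 8.2608 \cdot 10^{-6} i$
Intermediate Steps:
$w = -6491$ ($w = -5 - 6486 = -6491$)
$j = -8$ ($j = 4 - 12 = -8$)
$I{\left(P \right)} = \left(-68 + P\right) \left(P + \sqrt{-8 + P}\right)$ ($I{\left(P \right)} = \left(P - 68\right) \left(P + \sqrt{-8 + P}\right) = \left(-68 + P\right) \left(P + \sqrt{-8 + P}\right)$)
$\frac{1}{w + \left(I{\left(R{\left(-1 \right)} \right)} + 668\right) \left(-4143 + 4309\right)} = \frac{1}{-6491 + \left(\left(7^{2} - 476 - 68 \sqrt{-8 + 7} + 7 \sqrt{-8 + 7}\right) + 668\right) \left(-4143 + 4309\right)} = \frac{1}{-6491 + \left(\left(49 - 476 - 68 \sqrt{-1} + 7 \sqrt{-1}\right) + 668\right) 166} = \frac{1}{-6491 + \left(\left(49 - 476 - 68 i + 7 i\right) + 668\right) 166} = \frac{1}{-6491 + \left(\left(-427 - 61 i\right) + 668\right) 166} = \frac{1}{-6491 + \left(241 - 61 i\right) 166} = \frac{1}{-6491 + \left(40006 - 10126 i\right)} = \frac{1}{33515 - 10126 i} = \frac{33515 + 10126 i}{1225791101}$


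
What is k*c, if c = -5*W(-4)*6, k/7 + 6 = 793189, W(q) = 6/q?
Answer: 249852645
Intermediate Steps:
k = 5552281 (k = -42 + 7*793189 = -42 + 5552323 = 5552281)
c = 45 (c = -30/(-4)*6 = -30*(-1)/4*6 = -5*(-3/2)*6 = (15/2)*6 = 45)
k*c = 5552281*45 = 249852645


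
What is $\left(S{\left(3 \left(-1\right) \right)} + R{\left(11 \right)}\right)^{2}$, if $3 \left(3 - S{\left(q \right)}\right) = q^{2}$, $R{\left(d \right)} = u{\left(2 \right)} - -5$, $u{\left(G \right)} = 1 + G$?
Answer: $64$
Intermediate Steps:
$R{\left(d \right)} = 8$ ($R{\left(d \right)} = \left(1 + 2\right) - -5 = 3 + 5 = 8$)
$S{\left(q \right)} = 3 - \frac{q^{2}}{3}$
$\left(S{\left(3 \left(-1\right) \right)} + R{\left(11 \right)}\right)^{2} = \left(\left(3 - \frac{\left(3 \left(-1\right)\right)^{2}}{3}\right) + 8\right)^{2} = \left(\left(3 - \frac{\left(-3\right)^{2}}{3}\right) + 8\right)^{2} = \left(\left(3 - 3\right) + 8\right)^{2} = \left(0 + 8\right)^{2} = 8^{2} = 64$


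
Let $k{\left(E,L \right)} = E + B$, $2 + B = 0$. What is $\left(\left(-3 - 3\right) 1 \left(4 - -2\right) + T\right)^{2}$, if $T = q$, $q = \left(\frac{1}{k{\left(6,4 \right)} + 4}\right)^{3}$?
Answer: $\frac{339701761}{262144} \approx 1295.9$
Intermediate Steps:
$B = -2$ ($B = -2 + 0 = -2$)
$k{\left(E,L \right)} = -2 + E$ ($k{\left(E,L \right)} = E - 2 = -2 + E$)
$q = \frac{1}{512}$ ($q = \left(\frac{1}{\left(-2 + 6\right) + 4}\right)^{3} = \left(\frac{1}{4 + 4}\right)^{3} = \left(\frac{1}{8}\right)^{3} = \frac{1}{512} \approx 0.0019531$)
$T = \frac{1}{512} \approx 0.0019531$
$\left(\left(-3 - 3\right) 1 \left(4 - -2\right) + T\right)^{2} = \left(\left(-3 - 3\right) 1 \left(4 - -2\right) + \frac{1}{512}\right)^{2} = \left(- 6 \cdot 1 \left(4 + 2\right) + \frac{1}{512}\right)^{2} = \left(- 6 \cdot 1 \cdot 6 + \frac{1}{512}\right)^{2} = \left(\left(-6\right) 6 + \frac{1}{512}\right)^{2} = \left(-36 + \frac{1}{512}\right)^{2} = \left(- \frac{18431}{512}\right)^{2} = \frac{339701761}{262144}$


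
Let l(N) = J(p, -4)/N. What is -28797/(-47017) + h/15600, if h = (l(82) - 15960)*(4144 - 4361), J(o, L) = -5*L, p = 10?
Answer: 133890962167/601441464 ≈ 222.62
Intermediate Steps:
l(N) = 20/N (l(N) = (-5*(-4))/N = 20/N)
h = 141993950/41 (h = (20/82 - 15960)*(4144 - 4361) = (20*(1/82) - 15960)*(-217) = (10/41 - 15960)*(-217) = -654350/41*(-217) = 141993950/41 ≈ 3.4633e+6)
-28797/(-47017) + h/15600 = -28797/(-47017) + (141993950/41)/15600 = -28797*(-1/47017) + (141993950/41)*(1/15600) = 28797/47017 + 2839879/12792 = 133890962167/601441464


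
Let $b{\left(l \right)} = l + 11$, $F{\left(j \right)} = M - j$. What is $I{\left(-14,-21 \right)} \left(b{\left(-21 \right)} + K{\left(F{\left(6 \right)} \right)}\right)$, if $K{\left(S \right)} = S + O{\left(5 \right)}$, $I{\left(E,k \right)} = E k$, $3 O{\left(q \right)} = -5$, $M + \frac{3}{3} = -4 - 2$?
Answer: $-7252$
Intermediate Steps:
$M = -7$ ($M = -1 - 6 = -7$)
$O{\left(q \right)} = - \frac{5}{3}$ ($O{\left(q \right)} = \frac{1}{3} \left(-5\right) = - \frac{5}{3}$)
$F{\left(j \right)} = -7 - j$
$b{\left(l \right)} = 11 + l$
$K{\left(S \right)} = - \frac{5}{3} + S$ ($K{\left(S \right)} = S - \frac{5}{3} = - \frac{5}{3} + S$)
$I{\left(-14,-21 \right)} \left(b{\left(-21 \right)} + K{\left(F{\left(6 \right)} \right)}\right) = \left(-14\right) \left(-21\right) \left(\left(11 - 21\right) - \frac{44}{3}\right) = 294 \left(-10 - \frac{44}{3}\right) = 294 \left(- \frac{74}{3}\right) = -7252$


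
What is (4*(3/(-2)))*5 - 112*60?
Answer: -6750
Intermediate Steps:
(4*(3/(-2)))*5 - 112*60 = (4*(3*(-½)))*5 - 6720 = (4*(-3/2))*5 - 6720 = -6*5 - 6720 = -30 - 6720 = -6750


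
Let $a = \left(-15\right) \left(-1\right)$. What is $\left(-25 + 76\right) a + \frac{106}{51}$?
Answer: $\frac{39121}{51} \approx 767.08$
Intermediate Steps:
$a = 15$
$\left(-25 + 76\right) a + \frac{106}{51} = \left(-25 + 76\right) 15 + \frac{106}{51} = 51 \cdot 15 + 106 \cdot \frac{1}{51} = 765 + \frac{106}{51} = \frac{39121}{51}$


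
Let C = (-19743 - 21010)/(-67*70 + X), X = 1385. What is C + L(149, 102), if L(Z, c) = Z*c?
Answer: 50270143/3305 ≈ 15210.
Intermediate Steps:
C = 40753/3305 (C = (-19743 - 21010)/(-67*70 + 1385) = -40753/(-4690 + 1385) = -40753/(-3305) = -40753*(-1/3305) = 40753/3305 ≈ 12.331)
C + L(149, 102) = 40753/3305 + 149*102 = 40753/3305 + 15198 = 50270143/3305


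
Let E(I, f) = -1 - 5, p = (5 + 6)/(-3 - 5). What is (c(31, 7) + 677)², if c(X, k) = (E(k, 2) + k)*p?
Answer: 29214025/64 ≈ 4.5647e+5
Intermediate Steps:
p = -11/8 (p = 11/(-8) = 11*(-⅛) = -11/8 ≈ -1.3750)
E(I, f) = -6
c(X, k) = 33/4 - 11*k/8 (c(X, k) = (-6 + k)*(-11/8) = 33/4 - 11*k/8)
(c(31, 7) + 677)² = ((33/4 - 11/8*7) + 677)² = ((33/4 - 77/8) + 677)² = (-11/8 + 677)² = (5405/8)² = 29214025/64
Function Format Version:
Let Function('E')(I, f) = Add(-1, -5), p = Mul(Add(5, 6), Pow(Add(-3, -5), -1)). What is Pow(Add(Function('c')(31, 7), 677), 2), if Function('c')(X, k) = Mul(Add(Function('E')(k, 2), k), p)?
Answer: Rational(29214025, 64) ≈ 4.5647e+5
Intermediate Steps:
p = Rational(-11, 8) (p = Mul(11, Pow(-8, -1)) = Mul(11, Rational(-1, 8)) = Rational(-11, 8) ≈ -1.3750)
Function('E')(I, f) = -6
Function('c')(X, k) = Add(Rational(33, 4), Mul(Rational(-11, 8), k)) (Function('c')(X, k) = Mul(Add(-6, k), Rational(-11, 8)) = Add(Rational(33, 4), Mul(Rational(-11, 8), k)))
Pow(Add(Function('c')(31, 7), 677), 2) = Pow(Add(Add(Rational(33, 4), Mul(Rational(-11, 8), 7)), 677), 2) = Pow(Add(Add(Rational(33, 4), Rational(-77, 8)), 677), 2) = Pow(Add(Rational(-11, 8), 677), 2) = Pow(Rational(5405, 8), 2) = Rational(29214025, 64)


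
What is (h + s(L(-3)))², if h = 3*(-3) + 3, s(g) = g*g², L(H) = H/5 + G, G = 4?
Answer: 17330569/15625 ≈ 1109.2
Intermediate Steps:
L(H) = 4 + H/5 (L(H) = H/5 + 4 = 4 + H/5)
s(g) = g³
h = -6 (h = -9 + 3 = -6)
(h + s(L(-3)))² = (-6 + (4 + (⅕)*(-3))³)² = (-6 + (4 - ⅗)³)² = (-6 + (17/5)³)² = (-6 + 4913/125)² = (4163/125)² = 17330569/15625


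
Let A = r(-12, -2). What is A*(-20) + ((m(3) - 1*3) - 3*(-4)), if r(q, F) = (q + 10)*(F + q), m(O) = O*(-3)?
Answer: -560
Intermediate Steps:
m(O) = -3*O
r(q, F) = (10 + q)*(F + q)
A = 28 (A = (-12)² + 10*(-2) + 10*(-12) - 2*(-12) = 144 - 20 - 120 + 24 = 28)
A*(-20) + ((m(3) - 1*3) - 3*(-4)) = 28*(-20) + ((-3*3 - 1*3) - 3*(-4)) = -560 + ((-9 - 3) + 12) = -560 + (-12 + 12) = -560 + 0 = -560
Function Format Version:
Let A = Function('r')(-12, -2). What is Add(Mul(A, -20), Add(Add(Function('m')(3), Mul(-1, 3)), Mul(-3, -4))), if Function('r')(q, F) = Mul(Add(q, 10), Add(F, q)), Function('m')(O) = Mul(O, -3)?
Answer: -560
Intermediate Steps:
Function('m')(O) = Mul(-3, O)
Function('r')(q, F) = Mul(Add(10, q), Add(F, q))
A = 28 (A = Add(Pow(-12, 2), Mul(10, -2), Mul(10, -12), Mul(-2, -12)) = Add(144, -20, -120, 24) = 28)
Add(Mul(A, -20), Add(Add(Function('m')(3), Mul(-1, 3)), Mul(-3, -4))) = Add(Mul(28, -20), Add(Add(Mul(-3, 3), Mul(-1, 3)), Mul(-3, -4))) = Add(-560, Add(Add(-9, -3), 12)) = Add(-560, Add(-12, 12)) = Add(-560, 0) = -560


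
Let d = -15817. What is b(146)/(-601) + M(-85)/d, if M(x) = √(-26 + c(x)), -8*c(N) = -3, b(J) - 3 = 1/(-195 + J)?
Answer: -146/29449 - I*√410/63268 ≈ -0.0049577 - 0.00032004*I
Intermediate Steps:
b(J) = 3 + 1/(-195 + J)
c(N) = 3/8 (c(N) = -⅛*(-3) = 3/8)
M(x) = I*√410/4 (M(x) = √(-26 + 3/8) = √(-205/8) = I*√410/4)
b(146)/(-601) + M(-85)/d = ((-584 + 3*146)/(-195 + 146))/(-601) + (I*√410/4)/(-15817) = ((-584 + 438)/(-49))*(-1/601) + (I*√410/4)*(-1/15817) = -1/49*(-146)*(-1/601) - I*√410/63268 = (146/49)*(-1/601) - I*√410/63268 = -146/29449 - I*√410/63268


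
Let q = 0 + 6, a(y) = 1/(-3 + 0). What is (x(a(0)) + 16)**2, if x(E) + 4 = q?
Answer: 324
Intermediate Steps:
a(y) = -1/3 (a(y) = 1/(-3) = -1/3)
q = 6
x(E) = 2 (x(E) = -4 + 6 = 2)
(x(a(0)) + 16)**2 = (2 + 16)**2 = 18**2 = 324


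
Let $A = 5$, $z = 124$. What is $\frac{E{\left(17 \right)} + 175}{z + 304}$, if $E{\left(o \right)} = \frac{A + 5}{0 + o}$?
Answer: $\frac{2985}{7276} \approx 0.41025$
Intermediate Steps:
$E{\left(o \right)} = \frac{10}{o}$ ($E{\left(o \right)} = \frac{5 + 5}{0 + o} = \frac{10}{o}$)
$\frac{E{\left(17 \right)} + 175}{z + 304} = \frac{\frac{10}{17} + 175}{124 + 304} = \frac{10 \cdot \frac{1}{17} + 175}{428} = \left(\frac{10}{17} + 175\right) \frac{1}{428} = \frac{2985}{17} \cdot \frac{1}{428} = \frac{2985}{7276}$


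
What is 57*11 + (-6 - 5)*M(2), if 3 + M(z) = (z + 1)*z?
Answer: 594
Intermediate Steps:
M(z) = -3 + z*(1 + z) (M(z) = -3 + (z + 1)*z = -3 + (1 + z)*z = -3 + z*(1 + z))
57*11 + (-6 - 5)*M(2) = 57*11 + (-6 - 5)*(-3 + 2 + 2**2) = 627 - 11*(-3 + 2 + 4) = 627 - 11*3 = 627 - 33 = 594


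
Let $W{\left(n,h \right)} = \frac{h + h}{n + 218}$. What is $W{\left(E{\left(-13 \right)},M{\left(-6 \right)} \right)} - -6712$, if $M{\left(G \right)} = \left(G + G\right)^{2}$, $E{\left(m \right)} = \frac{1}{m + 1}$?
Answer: $\frac{17555336}{2615} \approx 6713.3$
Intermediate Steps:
$E{\left(m \right)} = \frac{1}{1 + m}$
$M{\left(G \right)} = 4 G^{2}$ ($M{\left(G \right)} = \left(2 G\right)^{2} = 4 G^{2}$)
$W{\left(n,h \right)} = \frac{2 h}{218 + n}$
$W{\left(E{\left(-13 \right)},M{\left(-6 \right)} \right)} - -6712 = \frac{2 \cdot 4 \left(-6\right)^{2}}{218 + \frac{1}{1 - 13}} - -6712 = \frac{2 \cdot 4 \cdot 36}{218 + \frac{1}{-12}} + 6712 = 2 \cdot 144 \frac{1}{218 - \frac{1}{12}} + 6712 = 2 \cdot 144 \frac{1}{\frac{2615}{12}} + 6712 = 2 \cdot 144 \cdot \frac{12}{2615} + 6712 = \frac{3456}{2615} + 6712 = \frac{17555336}{2615}$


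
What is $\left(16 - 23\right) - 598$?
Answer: $-605$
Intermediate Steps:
$\left(16 - 23\right) - 598 = -7 - 598 = -605$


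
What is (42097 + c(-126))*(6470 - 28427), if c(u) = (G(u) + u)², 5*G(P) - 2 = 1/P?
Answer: -168115219230179/132300 ≈ -1.2707e+9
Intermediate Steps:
G(P) = ⅖ + 1/(5*P)
c(u) = (u + (1 + 2*u)/(5*u))² (c(u) = ((1 + 2*u)/(5*u) + u)² = (u + (1 + 2*u)/(5*u))²)
(42097 + c(-126))*(6470 - 28427) = (42097 + (1/25)*(1 + 2*(-126) + 5*(-126)²)²/(-126)²)*(6470 - 28427) = (42097 + (1/25)*(1/15876)*(1 - 252 + 5*15876)²)*(-21957) = (42097 + (1/25)*(1/15876)*(1 - 252 + 79380)²)*(-21957) = (42097 + (1/25)*(1/15876)*79129²)*(-21957) = (42097 + (1/25)*(1/15876)*6261398641)*(-21957) = (42097 + 6261398641/396900)*(-21957) = (22969697941/396900)*(-21957) = -168115219230179/132300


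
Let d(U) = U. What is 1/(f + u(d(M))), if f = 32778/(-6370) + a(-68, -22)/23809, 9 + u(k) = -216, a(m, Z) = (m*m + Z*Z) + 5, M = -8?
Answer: -75831665/17436045421 ≈ -0.0043491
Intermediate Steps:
a(m, Z) = 5 + Z² + m² (a(m, Z) = (m² + Z²) + 5 = (Z² + m²) + 5 = 5 + Z² + m²)
u(k) = -225 (u(k) = -9 - 216 = -225)
f = -373920796/75831665 (f = 32778/(-6370) + (5 + (-22)² + (-68)²)/23809 = 32778*(-1/6370) + (5 + 484 + 4624)*(1/23809) = -16389/3185 + 5113*(1/23809) = -16389/3185 + 5113/23809 = -373920796/75831665 ≈ -4.9309)
1/(f + u(d(M))) = 1/(-373920796/75831665 - 225) = 1/(-17436045421/75831665) = -75831665/17436045421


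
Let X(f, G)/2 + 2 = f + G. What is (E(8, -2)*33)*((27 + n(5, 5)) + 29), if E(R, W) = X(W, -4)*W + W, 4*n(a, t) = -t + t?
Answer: 55440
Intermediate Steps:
X(f, G) = -4 + 2*G + 2*f (X(f, G) = -4 + 2*(f + G) = -4 + 2*(G + f) = -4 + (2*G + 2*f) = -4 + 2*G + 2*f)
n(a, t) = 0 (n(a, t) = (-t + t)/4 = (1/4)*0 = 0)
E(R, W) = W + W*(-12 + 2*W) (E(R, W) = (-4 + 2*(-4) + 2*W)*W + W = (-4 - 8 + 2*W)*W + W = (-12 + 2*W)*W + W = W*(-12 + 2*W) + W = W + W*(-12 + 2*W))
(E(8, -2)*33)*((27 + n(5, 5)) + 29) = (-2*(-11 + 2*(-2))*33)*((27 + 0) + 29) = (-2*(-11 - 4)*33)*(27 + 29) = (-2*(-15)*33)*56 = (30*33)*56 = 990*56 = 55440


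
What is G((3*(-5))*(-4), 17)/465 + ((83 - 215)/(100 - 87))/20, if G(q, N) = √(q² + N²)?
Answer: -33/65 + √3889/465 ≈ -0.37358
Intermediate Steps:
G(q, N) = √(N² + q²)
G((3*(-5))*(-4), 17)/465 + ((83 - 215)/(100 - 87))/20 = √(17² + ((3*(-5))*(-4))²)/465 + ((83 - 215)/(100 - 87))/20 = √(289 + (-15*(-4))²)*(1/465) - 132/13*(1/20) = √(289 + 60²)*(1/465) - 132*1/13*(1/20) = √(289 + 3600)*(1/465) - 132/13*1/20 = √3889*(1/465) - 33/65 = √3889/465 - 33/65 = -33/65 + √3889/465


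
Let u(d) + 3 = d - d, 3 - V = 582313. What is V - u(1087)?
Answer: -582307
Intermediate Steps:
V = -582310 (V = 3 - 1*582313 = 3 - 582313 = -582310)
u(d) = -3 (u(d) = -3 + (d - d) = -3 + 0 = -3)
V - u(1087) = -582310 - 1*(-3) = -582310 + 3 = -582307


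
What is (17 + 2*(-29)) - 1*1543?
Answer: -1584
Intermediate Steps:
(17 + 2*(-29)) - 1*1543 = (17 - 58) - 1543 = -41 - 1543 = -1584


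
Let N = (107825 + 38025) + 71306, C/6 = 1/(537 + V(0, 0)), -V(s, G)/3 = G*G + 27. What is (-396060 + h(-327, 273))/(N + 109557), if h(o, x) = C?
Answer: -30100559/24830188 ≈ -1.2123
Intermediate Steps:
V(s, G) = -81 - 3*G² (V(s, G) = -3*(G*G + 27) = -3*(G² + 27) = -3*(27 + G²) = -81 - 3*G²)
C = 1/76 (C = 6/(537 + (-81 - 3*0²)) = 6/(537 + (-81 - 3*0)) = 6/(537 + (-81 + 0)) = 6/(537 - 81) = 6/456 = 6*(1/456) = 1/76 ≈ 0.013158)
h(o, x) = 1/76
N = 217156 (N = 145850 + 71306 = 217156)
(-396060 + h(-327, 273))/(N + 109557) = (-396060 + 1/76)/(217156 + 109557) = -30100559/76/326713 = -30100559/76*1/326713 = -30100559/24830188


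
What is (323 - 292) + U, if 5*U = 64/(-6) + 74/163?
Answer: 70801/2445 ≈ 28.957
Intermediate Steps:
U = -4994/2445 (U = (64/(-6) + 74/163)/5 = (64*(-⅙) + 74*(1/163))/5 = (-32/3 + 74/163)/5 = (⅕)*(-4994/489) = -4994/2445 ≈ -2.0425)
(323 - 292) + U = (323 - 292) - 4994/2445 = 31 - 4994/2445 = 70801/2445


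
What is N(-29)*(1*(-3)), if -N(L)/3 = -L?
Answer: 261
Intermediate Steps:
N(L) = 3*L (N(L) = -(-3)*L = 3*L)
N(-29)*(1*(-3)) = (3*(-29))*(1*(-3)) = -87*(-3) = 261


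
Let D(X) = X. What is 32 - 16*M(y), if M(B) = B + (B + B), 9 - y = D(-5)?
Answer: -640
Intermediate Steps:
y = 14 (y = 9 - 1*(-5) = 9 + 5 = 14)
M(B) = 3*B (M(B) = B + 2*B = 3*B)
32 - 16*M(y) = 32 - 48*14 = 32 - 16*42 = 32 - 672 = -640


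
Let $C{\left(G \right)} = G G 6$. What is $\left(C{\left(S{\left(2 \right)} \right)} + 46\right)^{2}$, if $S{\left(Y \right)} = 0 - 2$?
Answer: $4900$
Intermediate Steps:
$S{\left(Y \right)} = -2$ ($S{\left(Y \right)} = 0 - 2 = -2$)
$C{\left(G \right)} = 6 G^{2}$ ($C{\left(G \right)} = G^{2} \cdot 6 = 6 G^{2}$)
$\left(C{\left(S{\left(2 \right)} \right)} + 46\right)^{2} = \left(6 \left(-2\right)^{2} + 46\right)^{2} = \left(6 \cdot 4 + 46\right)^{2} = \left(24 + 46\right)^{2} = 70^{2} = 4900$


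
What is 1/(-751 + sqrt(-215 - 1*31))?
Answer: -751/564247 - I*sqrt(246)/564247 ≈ -0.001331 - 2.7797e-5*I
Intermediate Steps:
1/(-751 + sqrt(-215 - 1*31)) = 1/(-751 + sqrt(-215 - 31)) = 1/(-751 + sqrt(-246)) = 1/(-751 + I*sqrt(246))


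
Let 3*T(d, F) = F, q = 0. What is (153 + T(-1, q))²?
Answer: 23409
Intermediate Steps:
T(d, F) = F/3
(153 + T(-1, q))² = (153 + (⅓)*0)² = (153 + 0)² = 153² = 23409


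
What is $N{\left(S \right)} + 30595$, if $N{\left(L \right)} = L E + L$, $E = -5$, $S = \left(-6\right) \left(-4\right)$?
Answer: $30499$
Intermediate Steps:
$S = 24$
$N{\left(L \right)} = - 4 L$ ($N{\left(L \right)} = L \left(-5\right) + L = - 5 L + L = - 4 L$)
$N{\left(S \right)} + 30595 = \left(-4\right) 24 + 30595 = -96 + 30595 = 30499$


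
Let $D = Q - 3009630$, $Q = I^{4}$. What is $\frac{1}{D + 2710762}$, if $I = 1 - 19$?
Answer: $- \frac{1}{193892} \approx -5.1575 \cdot 10^{-6}$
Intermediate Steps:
$I = -18$ ($I = 1 - 19 = -18$)
$Q = 104976$ ($Q = \left(-18\right)^{4} = 104976$)
$D = -2904654$ ($D = 104976 - 3009630 = -2904654$)
$\frac{1}{D + 2710762} = \frac{1}{-2904654 + 2710762} = \frac{1}{-193892} = - \frac{1}{193892}$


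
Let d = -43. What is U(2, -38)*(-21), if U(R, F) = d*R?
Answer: 1806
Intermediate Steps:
U(R, F) = -43*R
U(2, -38)*(-21) = -43*2*(-21) = -86*(-21) = 1806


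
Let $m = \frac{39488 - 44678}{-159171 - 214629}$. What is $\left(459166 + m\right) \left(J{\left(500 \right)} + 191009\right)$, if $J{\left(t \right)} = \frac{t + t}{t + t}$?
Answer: $\frac{109280804188833}{1246} \approx 8.7705 \cdot 10^{10}$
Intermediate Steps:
$m = \frac{173}{12460}$ ($m = - \frac{5190}{-373800} = \left(-5190\right) \left(- \frac{1}{373800}\right) = \frac{173}{12460} \approx 0.013884$)
$J{\left(t \right)} = 1$ ($J{\left(t \right)} = \frac{2 t}{2 t} = 2 t \frac{1}{2 t} = 1$)
$\left(459166 + m\right) \left(J{\left(500 \right)} + 191009\right) = \left(459166 + \frac{173}{12460}\right) \left(1 + 191009\right) = \frac{5721208533}{12460} \cdot 191010 = \frac{109280804188833}{1246}$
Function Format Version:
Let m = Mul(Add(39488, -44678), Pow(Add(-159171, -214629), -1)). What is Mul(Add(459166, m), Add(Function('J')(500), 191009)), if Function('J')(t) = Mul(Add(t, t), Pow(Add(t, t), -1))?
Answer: Rational(109280804188833, 1246) ≈ 8.7705e+10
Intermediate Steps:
m = Rational(173, 12460) (m = Mul(-5190, Pow(-373800, -1)) = Mul(-5190, Rational(-1, 373800)) = Rational(173, 12460) ≈ 0.013884)
Function('J')(t) = 1 (Function('J')(t) = Mul(Mul(2, t), Pow(Mul(2, t), -1)) = Mul(Mul(2, t), Mul(Rational(1, 2), Pow(t, -1))) = 1)
Mul(Add(459166, m), Add(Function('J')(500), 191009)) = Mul(Add(459166, Rational(173, 12460)), Add(1, 191009)) = Mul(Rational(5721208533, 12460), 191010) = Rational(109280804188833, 1246)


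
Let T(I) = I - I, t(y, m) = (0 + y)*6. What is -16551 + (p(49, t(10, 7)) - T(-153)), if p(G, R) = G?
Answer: -16502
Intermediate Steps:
t(y, m) = 6*y (t(y, m) = y*6 = 6*y)
T(I) = 0
-16551 + (p(49, t(10, 7)) - T(-153)) = -16551 + (49 - 1*0) = -16551 + (49 + 0) = -16551 + 49 = -16502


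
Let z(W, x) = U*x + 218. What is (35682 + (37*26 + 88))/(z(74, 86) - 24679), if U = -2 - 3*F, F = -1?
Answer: -12244/8125 ≈ -1.5070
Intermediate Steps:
U = 1 (U = -2 - 3*(-1) = -2 + 3 = 1)
z(W, x) = 218 + x (z(W, x) = 1*x + 218 = x + 218 = 218 + x)
(35682 + (37*26 + 88))/(z(74, 86) - 24679) = (35682 + (37*26 + 88))/((218 + 86) - 24679) = (35682 + (962 + 88))/(304 - 24679) = (35682 + 1050)/(-24375) = 36732*(-1/24375) = -12244/8125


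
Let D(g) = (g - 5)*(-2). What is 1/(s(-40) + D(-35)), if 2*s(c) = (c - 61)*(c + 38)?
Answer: 1/181 ≈ 0.0055249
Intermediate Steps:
s(c) = (-61 + c)*(38 + c)/2 (s(c) = ((c - 61)*(c + 38))/2 = ((-61 + c)*(38 + c))/2 = (-61 + c)*(38 + c)/2)
D(g) = 10 - 2*g (D(g) = (-5 + g)*(-2) = 10 - 2*g)
1/(s(-40) + D(-35)) = 1/((-1159 + (½)*(-40)² - 23/2*(-40)) + (10 - 2*(-35))) = 1/((-1159 + (½)*1600 + 460) + (10 + 70)) = 1/((-1159 + 800 + 460) + 80) = 1/(101 + 80) = 1/181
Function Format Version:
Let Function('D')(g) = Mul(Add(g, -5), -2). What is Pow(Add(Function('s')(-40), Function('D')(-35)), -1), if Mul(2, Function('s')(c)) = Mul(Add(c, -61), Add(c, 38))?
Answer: Rational(1, 181) ≈ 0.0055249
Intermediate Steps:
Function('s')(c) = Mul(Rational(1, 2), Add(-61, c), Add(38, c)) (Function('s')(c) = Mul(Rational(1, 2), Mul(Add(c, -61), Add(c, 38))) = Mul(Rational(1, 2), Mul(Add(-61, c), Add(38, c))) = Mul(Rational(1, 2), Add(-61, c), Add(38, c)))
Function('D')(g) = Add(10, Mul(-2, g)) (Function('D')(g) = Mul(Add(-5, g), -2) = Add(10, Mul(-2, g)))
Pow(Add(Function('s')(-40), Function('D')(-35)), -1) = Pow(Add(Add(-1159, Mul(Rational(1, 2), Pow(-40, 2)), Mul(Rational(-23, 2), -40)), Add(10, Mul(-2, -35))), -1) = Pow(Add(Add(-1159, Mul(Rational(1, 2), 1600), 460), Add(10, 70)), -1) = Pow(Add(Add(-1159, 800, 460), 80), -1) = Pow(Add(101, 80), -1) = Pow(181, -1) = Rational(1, 181)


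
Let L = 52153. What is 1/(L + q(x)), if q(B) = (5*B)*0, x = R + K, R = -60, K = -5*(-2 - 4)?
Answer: 1/52153 ≈ 1.9174e-5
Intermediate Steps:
K = 30 (K = -5*(-6) = 30)
x = -30 (x = -60 + 30 = -30)
q(B) = 0
1/(L + q(x)) = 1/(52153 + 0) = 1/52153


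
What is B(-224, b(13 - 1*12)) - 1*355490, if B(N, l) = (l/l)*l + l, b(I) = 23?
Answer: -355444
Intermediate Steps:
B(N, l) = 2*l (B(N, l) = 1*l + l = l + l = 2*l)
B(-224, b(13 - 1*12)) - 1*355490 = 2*23 - 1*355490 = 46 - 355490 = -355444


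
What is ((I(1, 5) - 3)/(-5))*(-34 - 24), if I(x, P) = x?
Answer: -116/5 ≈ -23.200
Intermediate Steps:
((I(1, 5) - 3)/(-5))*(-34 - 24) = ((1 - 3)/(-5))*(-34 - 24) = -2*(-1/5)*(-58) = (2/5)*(-58) = -116/5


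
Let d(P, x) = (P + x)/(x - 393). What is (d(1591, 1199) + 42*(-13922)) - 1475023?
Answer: -26776666/13 ≈ -2.0597e+6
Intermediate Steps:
d(P, x) = (P + x)/(-393 + x)
(d(1591, 1199) + 42*(-13922)) - 1475023 = ((1591 + 1199)/(-393 + 1199) + 42*(-13922)) - 1475023 = (2790/806 - 584724) - 1475023 = ((1/806)*2790 - 584724) - 1475023 = (45/13 - 584724) - 1475023 = -7601367/13 - 1475023 = -26776666/13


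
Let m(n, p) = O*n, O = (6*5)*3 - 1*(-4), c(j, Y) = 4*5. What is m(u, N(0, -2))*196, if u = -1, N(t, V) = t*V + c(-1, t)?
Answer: -18424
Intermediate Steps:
c(j, Y) = 20
N(t, V) = 20 + V*t (N(t, V) = t*V + 20 = V*t + 20 = 20 + V*t)
O = 94 (O = 30*3 + 4 = 90 + 4 = 94)
m(n, p) = 94*n
m(u, N(0, -2))*196 = (94*(-1))*196 = -94*196 = -18424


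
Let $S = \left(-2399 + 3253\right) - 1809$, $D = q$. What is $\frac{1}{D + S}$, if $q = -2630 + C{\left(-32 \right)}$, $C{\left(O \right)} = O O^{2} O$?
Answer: $\frac{1}{1044991} \approx 9.5695 \cdot 10^{-7}$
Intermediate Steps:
$C{\left(O \right)} = O^{4}$ ($C{\left(O \right)} = O^{3} O = O^{4}$)
$q = 1045946$ ($q = -2630 + \left(-32\right)^{4} = -2630 + 1048576 = 1045946$)
$D = 1045946$
$S = -955$ ($S = 854 - 1809 = -955$)
$\frac{1}{D + S} = \frac{1}{1045946 - 955} = \frac{1}{1044991}$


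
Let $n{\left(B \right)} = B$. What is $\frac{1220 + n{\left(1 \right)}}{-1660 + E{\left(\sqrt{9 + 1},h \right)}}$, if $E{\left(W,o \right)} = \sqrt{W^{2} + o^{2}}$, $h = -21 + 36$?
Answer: $- \frac{135124}{183691} - \frac{407 \sqrt{235}}{918455} \approx -0.7424$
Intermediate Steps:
$h = 15$
$\frac{1220 + n{\left(1 \right)}}{-1660 + E{\left(\sqrt{9 + 1},h \right)}} = \frac{1220 + 1}{-1660 + \sqrt{\left(\sqrt{9 + 1}\right)^{2} + 15^{2}}} = \frac{1221}{-1660 + \sqrt{\left(\sqrt{10}\right)^{2} + 225}} = \frac{1221}{-1660 + \sqrt{10 + 225}} = \frac{1221}{-1660 + \sqrt{235}}$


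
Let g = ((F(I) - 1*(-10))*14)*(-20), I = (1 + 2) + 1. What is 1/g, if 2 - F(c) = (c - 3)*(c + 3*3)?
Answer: 1/280 ≈ 0.0035714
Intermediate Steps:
I = 4 (I = 3 + 1 = 4)
F(c) = 2 - (-3 + c)*(9 + c) (F(c) = 2 - (c - 3)*(c + 3*3) = 2 - (-3 + c)*(c + 9) = 2 - (-3 + c)*(9 + c))
g = 280 (g = (((29 - 1*4² - 6*4) - 1*(-10))*14)*(-20) = (((29 - 1*16 - 24) + 10)*14)*(-20) = (((29 - 16 - 24) + 10)*14)*(-20) = ((-11 + 10)*14)*(-20) = -1*14*(-20) = -14*(-20) = 280)
1/g = 1/280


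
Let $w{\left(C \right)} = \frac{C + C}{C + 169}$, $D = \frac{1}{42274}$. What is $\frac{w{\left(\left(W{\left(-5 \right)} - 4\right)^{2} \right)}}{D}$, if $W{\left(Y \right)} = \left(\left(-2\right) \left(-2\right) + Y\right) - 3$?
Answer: $\frac{5411072}{233} \approx 23224.0$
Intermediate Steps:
$W{\left(Y \right)} = 1 + Y$ ($W{\left(Y \right)} = \left(4 + Y\right) - 3 = 1 + Y$)
$D = \frac{1}{42274} \approx 2.3655 \cdot 10^{-5}$
$w{\left(C \right)} = \frac{2 C}{169 + C}$
$\frac{w{\left(\left(W{\left(-5 \right)} - 4\right)^{2} \right)}}{D} = \frac{2 \left(\left(1 - 5\right) - 4\right)^{2}}{169 + \left(\left(1 - 5\right) - 4\right)^{2}} \frac{1}{\frac{1}{42274}} = \frac{2 \left(-4 - 4\right)^{2}}{169 + \left(-4 - 4\right)^{2}} \cdot 42274 = \frac{2 \left(-8\right)^{2}}{169 + \left(-8\right)^{2}} \cdot 42274 = 2 \cdot 64 \frac{1}{169 + 64} \cdot 42274 = 2 \cdot 64 \cdot \frac{1}{233} \cdot 42274 = \frac{128}{233} \cdot 42274 = \frac{5411072}{233}$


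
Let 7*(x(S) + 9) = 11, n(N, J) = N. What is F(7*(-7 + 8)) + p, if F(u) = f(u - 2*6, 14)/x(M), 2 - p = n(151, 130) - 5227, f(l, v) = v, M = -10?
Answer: 131979/26 ≈ 5076.1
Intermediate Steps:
x(S) = -52/7 (x(S) = -9 + (⅐)*11 = -9 + 11/7 = -52/7)
p = 5078 (p = 2 - (151 - 5227) = 2 - 1*(-5076) = 2 + 5076 = 5078)
F(u) = -49/26 (F(u) = 14/(-52/7) = 14*(-7/52) = -49/26)
F(7*(-7 + 8)) + p = -49/26 + 5078 = 131979/26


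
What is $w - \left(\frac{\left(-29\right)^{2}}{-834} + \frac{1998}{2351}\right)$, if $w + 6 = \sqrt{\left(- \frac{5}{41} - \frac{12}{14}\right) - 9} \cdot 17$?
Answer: $- \frac{11453545}{1960734} + \frac{68 i \sqrt{51373}}{287} \approx -5.8415 + 53.703 i$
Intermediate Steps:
$w = -6 + \frac{68 i \sqrt{51373}}{287}$ ($w = -6 + \sqrt{\left(- \frac{5}{41} - \frac{12}{14}\right) - 9} \cdot 17 = -6 + \sqrt{\left(\left(-5\right) \frac{1}{41} - \frac{6}{7}\right) - 9} \cdot 17 = -6 + \sqrt{\left(- \frac{5}{41} - \frac{6}{7}\right) - 9} \cdot 17 = -6 + \sqrt{- \frac{281}{287} - 9} \cdot 17 = -6 + \sqrt{- \frac{2864}{287}} \cdot 17 = -6 + \frac{4 i \sqrt{51373}}{287} \cdot 17 = -6 + \frac{68 i \sqrt{51373}}{287} \approx -6.0 + 53.703 i$)
$w - \left(\frac{\left(-29\right)^{2}}{-834} + \frac{1998}{2351}\right) = \left(-6 + \frac{68 i \sqrt{51373}}{287}\right) - \left(\frac{\left(-29\right)^{2}}{-834} + \frac{1998}{2351}\right) = \left(-6 + \frac{68 i \sqrt{51373}}{287}\right) - \left(841 \left(- \frac{1}{834}\right) + 1998 \cdot \frac{1}{2351}\right) = \left(-6 + \frac{68 i \sqrt{51373}}{287}\right) - \left(- \frac{841}{834} + \frac{1998}{2351}\right) = \left(-6 + \frac{68 i \sqrt{51373}}{287}\right) - - \frac{310859}{1960734} = \left(-6 + \frac{68 i \sqrt{51373}}{287}\right) + \frac{310859}{1960734} = - \frac{11453545}{1960734} + \frac{68 i \sqrt{51373}}{287}$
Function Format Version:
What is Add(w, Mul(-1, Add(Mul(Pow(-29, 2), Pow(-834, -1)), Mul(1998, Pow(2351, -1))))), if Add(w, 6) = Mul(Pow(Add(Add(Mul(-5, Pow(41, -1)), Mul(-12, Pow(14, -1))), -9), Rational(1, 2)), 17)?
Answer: Add(Rational(-11453545, 1960734), Mul(Rational(68, 287), I, Pow(51373, Rational(1, 2)))) ≈ Add(-5.8415, Mul(53.703, I))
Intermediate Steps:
w = Add(-6, Mul(Rational(68, 287), I, Pow(51373, Rational(1, 2)))) (w = Add(-6, Mul(Pow(Add(Add(Mul(-5, Pow(41, -1)), Mul(-12, Pow(14, -1))), -9), Rational(1, 2)), 17)) = Add(-6, Mul(Pow(Add(Add(Mul(-5, Rational(1, 41)), Mul(-12, Rational(1, 14))), -9), Rational(1, 2)), 17)) = Add(-6, Mul(Pow(Add(Add(Rational(-5, 41), Rational(-6, 7)), -9), Rational(1, 2)), 17)) = Add(-6, Mul(Pow(Add(Rational(-281, 287), -9), Rational(1, 2)), 17)) = Add(-6, Mul(Pow(Rational(-2864, 287), Rational(1, 2)), 17)) = Add(-6, Mul(Mul(Rational(4, 287), I, Pow(51373, Rational(1, 2))), 17)) = Add(-6, Mul(Rational(68, 287), I, Pow(51373, Rational(1, 2)))) ≈ Add(-6.0000, Mul(53.703, I)))
Add(w, Mul(-1, Add(Mul(Pow(-29, 2), Pow(-834, -1)), Mul(1998, Pow(2351, -1))))) = Add(Add(-6, Mul(Rational(68, 287), I, Pow(51373, Rational(1, 2)))), Mul(-1, Add(Mul(Pow(-29, 2), Pow(-834, -1)), Mul(1998, Pow(2351, -1))))) = Add(Add(-6, Mul(Rational(68, 287), I, Pow(51373, Rational(1, 2)))), Mul(-1, Add(Mul(841, Rational(-1, 834)), Mul(1998, Rational(1, 2351))))) = Add(Add(-6, Mul(Rational(68, 287), I, Pow(51373, Rational(1, 2)))), Mul(-1, Add(Rational(-841, 834), Rational(1998, 2351)))) = Add(Add(-6, Mul(Rational(68, 287), I, Pow(51373, Rational(1, 2)))), Mul(-1, Rational(-310859, 1960734))) = Add(Add(-6, Mul(Rational(68, 287), I, Pow(51373, Rational(1, 2)))), Rational(310859, 1960734)) = Add(Rational(-11453545, 1960734), Mul(Rational(68, 287), I, Pow(51373, Rational(1, 2))))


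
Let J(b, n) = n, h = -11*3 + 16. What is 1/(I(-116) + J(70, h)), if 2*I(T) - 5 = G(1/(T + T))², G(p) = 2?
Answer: -2/25 ≈ -0.080000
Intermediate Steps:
h = -17 (h = -33 + 16 = -17)
I(T) = 9/2 (I(T) = 5/2 + (½)*2² = 5/2 + (½)*4 = 5/2 + 2 = 9/2)
1/(I(-116) + J(70, h)) = 1/(9/2 - 17) = 1/(-25/2) = -2/25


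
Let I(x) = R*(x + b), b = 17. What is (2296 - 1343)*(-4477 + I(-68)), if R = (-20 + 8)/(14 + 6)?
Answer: -21187096/5 ≈ -4.2374e+6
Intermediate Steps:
R = -⅗ (R = -12/20 = -12*1/20 = -⅗ ≈ -0.60000)
I(x) = -51/5 - 3*x/5 (I(x) = -3*(x + 17)/5 = -3*(17 + x)/5 = -51/5 - 3*x/5)
(2296 - 1343)*(-4477 + I(-68)) = (2296 - 1343)*(-4477 + (-51/5 - ⅗*(-68))) = 953*(-4477 + (-51/5 + 204/5)) = 953*(-4477 + 153/5) = 953*(-22232/5) = -21187096/5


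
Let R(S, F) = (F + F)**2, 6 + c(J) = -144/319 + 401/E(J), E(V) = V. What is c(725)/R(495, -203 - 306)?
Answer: -47039/8264683900 ≈ -5.6916e-6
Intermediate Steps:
c(J) = -2058/319 + 401/J (c(J) = -6 + (-144/319 + 401/J) = -2058/319 + 401/J)
R(S, F) = 4*F**2 (R(S, F) = (2*F)**2 = 4*F**2)
c(725)/R(495, -203 - 306) = (-2058/319 + 401/725)/((4*(-203 - 306)**2)) = (-2058/319 + 401*(1/725))/((4*(-509)**2)) = (-2058/319 + 401/725)/((4*259081)) = -47039/7975/1036324 = -47039/7975*1/1036324 = -47039/8264683900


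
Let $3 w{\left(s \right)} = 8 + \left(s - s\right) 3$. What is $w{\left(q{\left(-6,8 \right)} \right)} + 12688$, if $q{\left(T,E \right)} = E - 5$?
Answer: $\frac{38072}{3} \approx 12691.0$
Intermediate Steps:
$q{\left(T,E \right)} = -5 + E$ ($q{\left(T,E \right)} = E - 5 = -5 + E$)
$w{\left(s \right)} = \frac{8}{3}$ ($w{\left(s \right)} = \frac{8 + \left(s - s\right) 3}{3} = \frac{8 + 0 \cdot 3}{3} = \frac{8 + 0}{3} = \frac{1}{3} \cdot 8 = \frac{8}{3}$)
$w{\left(q{\left(-6,8 \right)} \right)} + 12688 = \frac{8}{3} + 12688 = \frac{38072}{3}$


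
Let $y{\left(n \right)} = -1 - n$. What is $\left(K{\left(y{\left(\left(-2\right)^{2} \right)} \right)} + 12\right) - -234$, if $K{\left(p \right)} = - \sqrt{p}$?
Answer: $246 - i \sqrt{5} \approx 246.0 - 2.2361 i$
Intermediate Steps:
$\left(K{\left(y{\left(\left(-2\right)^{2} \right)} \right)} + 12\right) - -234 = \left(- \sqrt{-1 - \left(-2\right)^{2}} + 12\right) - -234 = \left(- \sqrt{-1 - 4} + 12\right) + 234 = \left(- \sqrt{-5} + 12\right) + 234 = \left(- i \sqrt{5} + 12\right) + 234 = \left(12 - i \sqrt{5}\right) + 234 = 246 - i \sqrt{5}$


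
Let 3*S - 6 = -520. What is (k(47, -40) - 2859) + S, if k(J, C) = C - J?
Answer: -9352/3 ≈ -3117.3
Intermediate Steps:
S = -514/3 (S = 2 + (⅓)*(-520) = 2 - 520/3 = -514/3 ≈ -171.33)
(k(47, -40) - 2859) + S = ((-40 - 1*47) - 2859) - 514/3 = ((-40 - 47) - 2859) - 514/3 = (-87 - 2859) - 514/3 = -2946 - 514/3 = -9352/3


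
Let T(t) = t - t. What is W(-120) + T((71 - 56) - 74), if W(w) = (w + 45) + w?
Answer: -195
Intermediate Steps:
W(w) = 45 + 2*w (W(w) = (45 + w) + w = 45 + 2*w)
T(t) = 0
W(-120) + T((71 - 56) - 74) = (45 + 2*(-120)) + 0 = (45 - 240) + 0 = -195 + 0 = -195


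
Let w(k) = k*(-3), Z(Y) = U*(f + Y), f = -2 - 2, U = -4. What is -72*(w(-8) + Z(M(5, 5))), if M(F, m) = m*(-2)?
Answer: -5760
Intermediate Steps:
M(F, m) = -2*m
f = -4
Z(Y) = 16 - 4*Y (Z(Y) = -4*(-4 + Y) = 16 - 4*Y)
w(k) = -3*k
-72*(w(-8) + Z(M(5, 5))) = -72*(-3*(-8) + (16 - (-8)*5)) = -72*(24 + (16 - 4*(-10))) = -72*(24 + (16 + 40)) = -72*(24 + 56) = -72*80 = -5760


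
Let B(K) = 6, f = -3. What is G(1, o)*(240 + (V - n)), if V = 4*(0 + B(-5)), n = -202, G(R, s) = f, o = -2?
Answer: -1398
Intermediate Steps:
G(R, s) = -3
V = 24 (V = 4*(0 + 6) = 4*6 = 24)
G(1, o)*(240 + (V - n)) = -3*(240 + (24 - 1*(-202))) = -3*(240 + (24 + 202)) = -3*(240 + 226) = -3*466 = -1398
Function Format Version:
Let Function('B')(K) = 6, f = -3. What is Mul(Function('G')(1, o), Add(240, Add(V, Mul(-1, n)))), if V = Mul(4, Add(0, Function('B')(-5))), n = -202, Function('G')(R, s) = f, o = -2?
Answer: -1398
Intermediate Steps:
Function('G')(R, s) = -3
V = 24 (V = Mul(4, Add(0, 6)) = Mul(4, 6) = 24)
Mul(Function('G')(1, o), Add(240, Add(V, Mul(-1, n)))) = Mul(-3, Add(240, Add(24, Mul(-1, -202)))) = Mul(-3, Add(240, Add(24, 202))) = Mul(-3, Add(240, 226)) = Mul(-3, 466) = -1398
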